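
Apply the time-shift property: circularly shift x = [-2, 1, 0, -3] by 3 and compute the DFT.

Time shift by 3: X_shifted[k] = ω_4^(3k) · X[k]
Shifted x = [1, 0, -3, -2]

DFT(x[n-3]) = [-4, 4-2i, 0, 4+2i]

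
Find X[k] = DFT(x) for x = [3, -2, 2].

X[k] = Σ(n=0 to 2) x[n] · ω_3^(nk)
where ω_3 = e^(-2πi/3)

Computing each X[k]:
X[0] = 3
X[1] = 3.0000+3.4641i
X[2] = 3.0000-3.4641i

X = [3, 3.0000+3.4641i, 3.0000-3.4641i]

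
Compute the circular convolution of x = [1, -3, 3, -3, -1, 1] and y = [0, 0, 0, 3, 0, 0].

(x ⊛ y)[n] = Σ(m=0 to 5) x[m] · y[(n-m) mod 6]

Computing each output sample:
(x ⊛ y)[0] = -9
(x ⊛ y)[1] = -3
(x ⊛ y)[2] = 3
(x ⊛ y)[3] = 3
(x ⊛ y)[4] = -9
(x ⊛ y)[5] = 9

x ⊛ y = [-9, -3, 3, 3, -9, 9]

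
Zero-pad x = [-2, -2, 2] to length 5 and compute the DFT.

Original 3-point DFT: [-2, -2.0000+3.4641i, -2.0000-3.4641i]
Zero-padded 5-point DFT provides frequency interpolation.

DFT_5([x, 0, ...]) = [-2, -4.2361+0.7265i, 0.2361+3.0777i, 0.2361-3.0777i, -4.2361-0.7265i]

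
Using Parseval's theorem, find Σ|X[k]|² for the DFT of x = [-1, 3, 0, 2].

Parseval: Σ|x[n]|² = (1/N)Σ|X[k]|², so Σ|X[k]|² = N·Σ|x[n]|² = 4·14.0000

Σ|X[k]|² = N·Σ|x[n]|² = 4·14.0000 = 56.0000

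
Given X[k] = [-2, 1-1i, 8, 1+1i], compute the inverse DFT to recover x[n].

x[n] = (1/4) Σ(k=0 to 3) X[k] · e^(2πikn/4)

Computing each x[n]:
x[0] = 2
x[1] = -2
x[2] = 1
x[3] = -3

x = [2, -2, 1, -3]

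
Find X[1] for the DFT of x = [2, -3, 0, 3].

X[1] = Σ(n=0 to 3) x[n] · ω_4^(1n) where ω_4 = e^(-2πi/4)
= (2)·ω_4^0 + (-3)·ω_4^1 + (0)·ω_4^2 + (3)·ω_4^3

X[1] = 2+6i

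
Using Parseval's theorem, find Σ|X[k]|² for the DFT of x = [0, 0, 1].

Parseval: Σ|x[n]|² = (1/N)Σ|X[k]|², so Σ|X[k]|² = N·Σ|x[n]|² = 3·1.0000

Σ|X[k]|² = N·Σ|x[n]|² = 3·1.0000 = 3.0000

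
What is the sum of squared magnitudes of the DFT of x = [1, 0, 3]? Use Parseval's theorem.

Parseval: Σ|x[n]|² = (1/N)Σ|X[k]|², so Σ|X[k]|² = N·Σ|x[n]|² = 3·10.0000

Σ|X[k]|² = N·Σ|x[n]|² = 3·10.0000 = 30.0000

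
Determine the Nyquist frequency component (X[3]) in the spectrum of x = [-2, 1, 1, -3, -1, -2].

X[3] = Σ(n=0 to 5) x[n] · ω_6^(3n) where ω_6 = e^(-2πi/6)
= (-2)·ω_6^0 + (1)·ω_6^3 + (1)·ω_6^6 + (-3)·ω_6^9 + (-1)·ω_6^12 + (-2)·ω_6^15

X[3] = 2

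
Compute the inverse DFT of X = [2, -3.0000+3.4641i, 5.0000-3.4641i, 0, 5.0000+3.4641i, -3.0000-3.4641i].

x[n] = (1/6) Σ(k=0 to 5) X[k] · e^(2πikn/6)

Computing each x[n]:
x[0] = 1
x[1] = -1
x[2] = -2
x[3] = 3
x[4] = 2
x[5] = -1

x = [1, -1, -2, 3, 2, -1]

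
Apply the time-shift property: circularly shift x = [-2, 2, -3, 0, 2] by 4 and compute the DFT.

Time shift by 4: X_shifted[k] = ω_5^(4k) · X[k]
Shifted x = [2, -3, 0, 2, -2]

DFT(x[n-4]) = [-1, -1.1631+2.1266i, 6.6631-1.3143i, 6.6631+1.3143i, -1.1631-2.1266i]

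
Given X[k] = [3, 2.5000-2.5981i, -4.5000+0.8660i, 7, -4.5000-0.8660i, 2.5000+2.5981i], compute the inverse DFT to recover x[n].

x[n] = (1/6) Σ(k=0 to 5) X[k] · e^(2πikn/6)

Computing each x[n]:
x[0] = 1
x[1] = 1
x[2] = 3
x[3] = -3
x[4] = 1
x[5] = 0

x = [1, 1, 3, -3, 1, 0]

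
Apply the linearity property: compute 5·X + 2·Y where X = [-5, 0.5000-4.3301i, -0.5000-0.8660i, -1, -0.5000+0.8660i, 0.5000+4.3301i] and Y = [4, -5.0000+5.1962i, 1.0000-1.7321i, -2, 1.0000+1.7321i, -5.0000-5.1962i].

By linearity: DFT(5x + 2y) = 5·DFT(x) + 2·DFT(y)
= 5·[-5, 0.5000-4.3301i, -0.5000-0.8660i, -1, -0.5000+0.8660i, 0.5000+4.3301i] + 2·[4, -5.0000+5.1962i, 1.0000-1.7321i, -2, 1.0000+1.7321i, -5.0000-5.1962i]

Computing element-wise:
Z[0] = 5·(-5) + 2·(4) = -17
Z[1] = 5·(0.5000-4.3301i) + 2·(-5.0000+5.1962i) = -7.5000-11.2581i
Z[2] = 5·(-0.5000-0.8660i) + 2·(1.0000-1.7321i) = -0.5000-7.7942i
Z[3] = 5·(-1) + 2·(-2) = -9
Z[4] = 5·(-0.5000+0.8660i) + 2·(1.0000+1.7321i) = -0.5000+7.7942i
Z[5] = 5·(0.5000+4.3301i) + 2·(-5.0000-5.1962i) = -7.5000+11.2581i

DFT(5x + 2y) = 5·X + 2·Y = [-17, -7.5000-11.2581i, -0.5000-7.7942i, -9, -0.5000+7.7942i, -7.5000+11.2581i]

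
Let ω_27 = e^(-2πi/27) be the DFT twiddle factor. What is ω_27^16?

ω_27^16 = e^(-2πi·16/27)
= cos(-2π·16/27) + i·sin(-2π·16/27)
= cos(-32π/27) + i·sin(-32π/27)

ω_27^16 = cos(-32π/27) + i·sin(-32π/27) = -0.8355+0.5495i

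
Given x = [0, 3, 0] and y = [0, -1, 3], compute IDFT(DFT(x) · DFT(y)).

(x ⊛ y)[n] = Σ(m=0 to 2) x[m] · y[(n-m) mod 3]

Computing each output sample:
(x ⊛ y)[0] = 9
(x ⊛ y)[1] = 0
(x ⊛ y)[2] = -3

x ⊛ y = [9, 0, -3]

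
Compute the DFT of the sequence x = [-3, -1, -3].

X[k] = Σ(n=0 to 2) x[n] · ω_3^(nk)
where ω_3 = e^(-2πi/3)

Computing each X[k]:
X[0] = -7
X[1] = -1.0000-1.7321i
X[2] = -1.0000+1.7321i

X = [-7, -1.0000-1.7321i, -1.0000+1.7321i]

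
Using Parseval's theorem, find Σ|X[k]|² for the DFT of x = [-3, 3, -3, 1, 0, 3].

Parseval: Σ|x[n]|² = (1/N)Σ|X[k]|², so Σ|X[k]|² = N·Σ|x[n]|² = 6·37.0000

Σ|X[k]|² = N·Σ|x[n]|² = 6·37.0000 = 222.0000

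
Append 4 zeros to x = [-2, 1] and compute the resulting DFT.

Original 2-point DFT: [-1, -3]
Zero-padded 6-point DFT provides frequency interpolation.

DFT_6([x, 0, ...]) = [-1, -1.5000-0.8660i, -2.5000-0.8660i, -3, -2.5000+0.8660i, -1.5000+0.8660i]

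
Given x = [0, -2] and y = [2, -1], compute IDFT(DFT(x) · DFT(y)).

(x ⊛ y)[n] = Σ(m=0 to 1) x[m] · y[(n-m) mod 2]

Computing each output sample:
(x ⊛ y)[0] = 2
(x ⊛ y)[1] = -4

x ⊛ y = [2, -4]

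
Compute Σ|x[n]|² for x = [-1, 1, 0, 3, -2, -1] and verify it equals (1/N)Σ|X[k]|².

Time domain:
Σ|x[n]|² = |-1|² + |1|² + |0|² + |3|² + |-2|² + |-1|² = 16.0000

Frequency domain:
(1/6)Σ|X[k]|² = (1/6)(|0|² + |-3.0000-3.4641i|² + |3|² + |-6|² + |3|² + |-3.0000+3.4641i|²) = (1/6)·96.0000 = 16.0000

Both sides agree, confirming Parseval's theorem.

Σ|x[n]|² = (1/N)Σ|X[k]|² = 16.0000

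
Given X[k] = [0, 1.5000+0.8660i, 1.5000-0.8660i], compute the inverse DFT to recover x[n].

x[n] = (1/3) Σ(k=0 to 2) X[k] · e^(2πikn/3)

Computing each x[n]:
x[0] = 1
x[1] = -1
x[2] = 0

x = [1, -1, 0]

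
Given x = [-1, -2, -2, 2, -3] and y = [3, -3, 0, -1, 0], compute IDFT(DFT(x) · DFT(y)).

(x ⊛ y)[n] = Σ(m=0 to 4) x[m] · y[(n-m) mod 5]

Computing each output sample:
(x ⊛ y)[0] = 8
(x ⊛ y)[1] = -5
(x ⊛ y)[2] = 3
(x ⊛ y)[3] = 13
(x ⊛ y)[4] = -13

x ⊛ y = [8, -5, 3, 13, -13]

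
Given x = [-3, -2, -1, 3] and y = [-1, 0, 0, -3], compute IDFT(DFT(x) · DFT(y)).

(x ⊛ y)[n] = Σ(m=0 to 3) x[m] · y[(n-m) mod 4]

Computing each output sample:
(x ⊛ y)[0] = 9
(x ⊛ y)[1] = 5
(x ⊛ y)[2] = -8
(x ⊛ y)[3] = 6

x ⊛ y = [9, 5, -8, 6]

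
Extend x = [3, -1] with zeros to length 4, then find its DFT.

Original 2-point DFT: [2, 4]
Zero-padded 4-point DFT provides frequency interpolation.

DFT_4([x, 0, ...]) = [2, 3+1i, 4, 3-1i]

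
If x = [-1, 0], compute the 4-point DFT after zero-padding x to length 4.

Original 2-point DFT: [-1, -1]
Zero-padded 4-point DFT provides frequency interpolation.

DFT_4([x, 0, ...]) = [-1, -1, -1, -1]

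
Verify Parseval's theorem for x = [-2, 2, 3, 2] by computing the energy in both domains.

Time domain:
Σ|x[n]|² = |-2|² + |2|² + |3|² + |2|² = 21.0000

Frequency domain:
(1/4)Σ|X[k]|² = (1/4)(|5|² + |-5|² + |-3|² + |-5|²) = (1/4)·84.0000 = 21.0000

Both sides agree, confirming Parseval's theorem.

Σ|x[n]|² = (1/N)Σ|X[k]|² = 21.0000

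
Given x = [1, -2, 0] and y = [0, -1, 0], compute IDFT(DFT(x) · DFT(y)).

(x ⊛ y)[n] = Σ(m=0 to 2) x[m] · y[(n-m) mod 3]

Computing each output sample:
(x ⊛ y)[0] = 0
(x ⊛ y)[1] = -1
(x ⊛ y)[2] = 2

x ⊛ y = [0, -1, 2]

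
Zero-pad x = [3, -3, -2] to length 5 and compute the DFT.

Original 3-point DFT: [-2, 5.5000+0.8660i, 5.5000-0.8660i]
Zero-padded 5-point DFT provides frequency interpolation.

DFT_5([x, 0, ...]) = [-2, 3.6910+4.0287i, 4.8090-0.1388i, 4.8090+0.1388i, 3.6910-4.0287i]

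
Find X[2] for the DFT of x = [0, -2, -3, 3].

X[2] = Σ(n=0 to 3) x[n] · ω_4^(2n) where ω_4 = e^(-2πi/4)
= (0)·ω_4^0 + (-2)·ω_4^2 + (-3)·ω_4^4 + (3)·ω_4^6

X[2] = -4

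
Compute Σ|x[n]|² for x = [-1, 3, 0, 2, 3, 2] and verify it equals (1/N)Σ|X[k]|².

Time domain:
Σ|x[n]|² = |-1|² + |3|² + |0|² + |2|² + |3|² + |2|² = 27.0000

Frequency domain:
(1/6)Σ|X[k]|² = (1/6)(|9|² + |-2.0000+1.7321i|² + |-3.0000-3.4641i|² + |-5|² + |-3.0000+3.4641i|² + |-2.0000-1.7321i|²) = (1/6)·162.0000 = 27.0000

Both sides agree, confirming Parseval's theorem.

Σ|x[n]|² = (1/N)Σ|X[k]|² = 27.0000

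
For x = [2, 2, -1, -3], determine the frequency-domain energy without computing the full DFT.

Parseval: Σ|x[n]|² = (1/N)Σ|X[k]|², so Σ|X[k]|² = N·Σ|x[n]|² = 4·18.0000

Σ|X[k]|² = N·Σ|x[n]|² = 4·18.0000 = 72.0000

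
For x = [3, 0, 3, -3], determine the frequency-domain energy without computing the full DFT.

Parseval: Σ|x[n]|² = (1/N)Σ|X[k]|², so Σ|X[k]|² = N·Σ|x[n]|² = 4·27.0000

Σ|X[k]|² = N·Σ|x[n]|² = 4·27.0000 = 108.0000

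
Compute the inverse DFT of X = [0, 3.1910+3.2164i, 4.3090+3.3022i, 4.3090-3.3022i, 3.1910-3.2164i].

x[n] = (1/5) Σ(k=0 to 4) X[k] · e^(2πikn/5)

Computing each x[n]:
x[0] = 3
x[1] = -3
x[2] = 0
x[3] = -1
x[4] = 1

x = [3, -3, 0, -1, 1]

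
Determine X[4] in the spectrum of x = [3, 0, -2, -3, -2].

X[4] = Σ(n=0 to 4) x[n] · ω_5^(4n) where ω_5 = e^(-2πi/5)
= (3)·ω_5^0 + (0)·ω_5^4 + (-2)·ω_5^8 + (-3)·ω_5^12 + (-2)·ω_5^16

X[4] = 6.4271+2.4899i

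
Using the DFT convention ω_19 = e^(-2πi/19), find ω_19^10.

ω_19^10 = e^(-2πi·10/19)
= cos(-2π·10/19) + i·sin(-2π·10/19)
= cos(-20π/19) + i·sin(-20π/19)

ω_19^10 = cos(-20π/19) + i·sin(-20π/19) = -0.9864+0.1646i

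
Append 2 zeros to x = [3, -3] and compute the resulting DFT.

Original 2-point DFT: [0, 6]
Zero-padded 4-point DFT provides frequency interpolation.

DFT_4([x, 0, ...]) = [0, 3+3i, 6, 3-3i]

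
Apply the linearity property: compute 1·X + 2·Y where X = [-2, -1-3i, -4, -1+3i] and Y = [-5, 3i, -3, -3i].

By linearity: DFT(1x + 2y) = 1·DFT(x) + 2·DFT(y)
= 1·[-2, -1-3i, -4, -1+3i] + 2·[-5, 3i, -3, -3i]

Computing element-wise:
Z[0] = 1·(-2) + 2·(-5) = -12
Z[1] = 1·(-1-3i) + 2·(3i) = -1+3i
Z[2] = 1·(-4) + 2·(-3) = -10
Z[3] = 1·(-1+3i) + 2·(-3i) = -1-3i

DFT(1x + 2y) = 1·X + 2·Y = [-12, -1+3i, -10, -1-3i]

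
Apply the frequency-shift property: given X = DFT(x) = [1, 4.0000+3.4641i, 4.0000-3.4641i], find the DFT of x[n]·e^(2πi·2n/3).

Modulation property: DFT(ω_3^(-2n)·x[n]) = X[(k-2) mod 3], so circularly shift X by 2 positions.

X[k-2] = [4.0000+3.4641i, 4.0000-3.4641i, 1]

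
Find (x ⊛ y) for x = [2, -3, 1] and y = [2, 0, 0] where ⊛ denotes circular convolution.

(x ⊛ y)[n] = Σ(m=0 to 2) x[m] · y[(n-m) mod 3]

Computing each output sample:
(x ⊛ y)[0] = 4
(x ⊛ y)[1] = -6
(x ⊛ y)[2] = 2

x ⊛ y = [4, -6, 2]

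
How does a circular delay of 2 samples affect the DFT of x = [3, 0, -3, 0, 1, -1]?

Time shift by 2: X_shifted[k] = ω_6^(2k) · X[k]
Shifted x = [1, -1, 3, 0, -3, 0]

DFT(x[n-2]) = [0, 0.5000-4.3301i, 1.5000+6.0622i, 2, 1.5000-6.0622i, 0.5000+4.3301i]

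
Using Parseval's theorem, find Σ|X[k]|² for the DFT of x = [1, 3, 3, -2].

Parseval: Σ|x[n]|² = (1/N)Σ|X[k]|², so Σ|X[k]|² = N·Σ|x[n]|² = 4·23.0000

Σ|X[k]|² = N·Σ|x[n]|² = 4·23.0000 = 92.0000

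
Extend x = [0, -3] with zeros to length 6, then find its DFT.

Original 2-point DFT: [-3, 3]
Zero-padded 6-point DFT provides frequency interpolation.

DFT_6([x, 0, ...]) = [-3, -1.5000+2.5981i, 1.5000+2.5981i, 3, 1.5000-2.5981i, -1.5000-2.5981i]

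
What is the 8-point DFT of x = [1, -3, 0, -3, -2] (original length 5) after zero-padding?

Original 5-point DFT: [-7, 1.8820-0.8123i, 4.1180+3.4410i, 4.1180-3.4410i, 1.8820+0.8123i]
Zero-padded 8-point DFT provides frequency interpolation.

DFT_8([x, 0, ...]) = [-7, 3.0000+4.2426i, -1, 3.0000+4.2426i, 5, 3.0000-4.2426i, -1, 3.0000-4.2426i]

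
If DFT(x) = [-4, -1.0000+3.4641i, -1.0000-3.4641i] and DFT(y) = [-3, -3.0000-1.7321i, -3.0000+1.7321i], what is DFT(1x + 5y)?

By linearity: DFT(1x + 5y) = 1·DFT(x) + 5·DFT(y)
= 1·[-4, -1.0000+3.4641i, -1.0000-3.4641i] + 5·[-3, -3.0000-1.7321i, -3.0000+1.7321i]

Computing element-wise:
Z[0] = 1·(-4) + 5·(-3) = -19
Z[1] = 1·(-1.0000+3.4641i) + 5·(-3.0000-1.7321i) = -16.0000-5.1964i
Z[2] = 1·(-1.0000-3.4641i) + 5·(-3.0000+1.7321i) = -16.0000+5.1964i

DFT(1x + 5y) = 1·X + 5·Y = [-19, -16.0000-5.1964i, -16.0000+5.1964i]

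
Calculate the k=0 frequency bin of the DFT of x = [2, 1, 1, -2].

X[0] = Σ(n=0 to 3) x[n] · ω_4^0 = Σ x[n]
= (2) + (1) + (1) + (-2)

X[0] = 2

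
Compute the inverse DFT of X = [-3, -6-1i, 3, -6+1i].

x[n] = (1/4) Σ(k=0 to 3) X[k] · e^(2πikn/4)

Computing each x[n]:
x[0] = -3
x[1] = -1
x[2] = 3
x[3] = -2

x = [-3, -1, 3, -2]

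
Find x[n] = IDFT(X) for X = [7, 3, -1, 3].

x[n] = (1/4) Σ(k=0 to 3) X[k] · e^(2πikn/4)

Computing each x[n]:
x[0] = 3
x[1] = 2
x[2] = 0
x[3] = 2

x = [3, 2, 0, 2]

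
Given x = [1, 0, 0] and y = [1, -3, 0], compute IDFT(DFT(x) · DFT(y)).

(x ⊛ y)[n] = Σ(m=0 to 2) x[m] · y[(n-m) mod 3]

Computing each output sample:
(x ⊛ y)[0] = 1
(x ⊛ y)[1] = -3
(x ⊛ y)[2] = 0

x ⊛ y = [1, -3, 0]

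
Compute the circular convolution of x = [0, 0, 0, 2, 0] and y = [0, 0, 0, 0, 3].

(x ⊛ y)[n] = Σ(m=0 to 4) x[m] · y[(n-m) mod 5]

Computing each output sample:
(x ⊛ y)[0] = 0
(x ⊛ y)[1] = 0
(x ⊛ y)[2] = 6
(x ⊛ y)[3] = 0
(x ⊛ y)[4] = 0

x ⊛ y = [0, 0, 6, 0, 0]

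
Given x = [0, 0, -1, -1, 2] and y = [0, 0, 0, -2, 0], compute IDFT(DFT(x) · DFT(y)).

(x ⊛ y)[n] = Σ(m=0 to 4) x[m] · y[(n-m) mod 5]

Computing each output sample:
(x ⊛ y)[0] = 2
(x ⊛ y)[1] = 2
(x ⊛ y)[2] = -4
(x ⊛ y)[3] = 0
(x ⊛ y)[4] = 0

x ⊛ y = [2, 2, -4, 0, 0]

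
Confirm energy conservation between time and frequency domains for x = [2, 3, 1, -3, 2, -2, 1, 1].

Time domain:
Σ|x[n]|² = |2|² + |3|² + |1|² + |-3|² + |2|² + |-2|² + |1|² + |1|² = 33.0000

Frequency domain:
(1/8)Σ|X[k]|² = (1/8)(|5|² + |6.3640-0.7071i|² + |2-3i|² + |-6.3640-0.7071i|² + |7|² + |-6.3640+0.7071i|² + |2+3i|² + |6.3640+0.7071i|²) = (1/8)·264.0000 = 33.0000

Both sides agree, confirming Parseval's theorem.

Σ|x[n]|² = (1/N)Σ|X[k]|² = 33.0000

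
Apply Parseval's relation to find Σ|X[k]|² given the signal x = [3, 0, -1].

Parseval: Σ|x[n]|² = (1/N)Σ|X[k]|², so Σ|X[k]|² = N·Σ|x[n]|² = 3·10.0000

Σ|X[k]|² = N·Σ|x[n]|² = 3·10.0000 = 30.0000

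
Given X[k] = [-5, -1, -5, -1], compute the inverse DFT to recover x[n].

x[n] = (1/4) Σ(k=0 to 3) X[k] · e^(2πikn/4)

Computing each x[n]:
x[0] = -3
x[1] = 0
x[2] = -2
x[3] = 0

x = [-3, 0, -2, 0]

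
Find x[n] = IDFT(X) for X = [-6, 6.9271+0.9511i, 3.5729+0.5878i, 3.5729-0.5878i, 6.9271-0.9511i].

x[n] = (1/5) Σ(k=0 to 4) X[k] · e^(2πikn/5)

Computing each x[n]:
x[0] = 3
x[1] = -2
x[2] = -3
x[3] = -3
x[4] = -1

x = [3, -2, -3, -3, -1]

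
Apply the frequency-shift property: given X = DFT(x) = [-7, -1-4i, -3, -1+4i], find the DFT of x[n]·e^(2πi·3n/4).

Modulation property: DFT(ω_4^(-3n)·x[n]) = X[(k-3) mod 4], so circularly shift X by 3 positions.

X[k-3] = [-1-4i, -3, -1+4i, -7]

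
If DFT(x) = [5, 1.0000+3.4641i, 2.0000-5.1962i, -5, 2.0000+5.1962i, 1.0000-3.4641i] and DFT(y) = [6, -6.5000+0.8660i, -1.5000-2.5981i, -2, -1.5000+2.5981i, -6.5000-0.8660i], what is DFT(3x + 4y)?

By linearity: DFT(3x + 4y) = 3·DFT(x) + 4·DFT(y)
= 3·[5, 1.0000+3.4641i, 2.0000-5.1962i, -5, 2.0000+5.1962i, 1.0000-3.4641i] + 4·[6, -6.5000+0.8660i, -1.5000-2.5981i, -2, -1.5000+2.5981i, -6.5000-0.8660i]

Computing element-wise:
Z[0] = 3·(5) + 4·(6) = 39
Z[1] = 3·(1.0000+3.4641i) + 4·(-6.5000+0.8660i) = -23.0000+13.8563i
Z[2] = 3·(2.0000-5.1962i) + 4·(-1.5000-2.5981i) = -25.9810i
Z[3] = 3·(-5) + 4·(-2) = -23
Z[4] = 3·(2.0000+5.1962i) + 4·(-1.5000+2.5981i) = 25.9810i
Z[5] = 3·(1.0000-3.4641i) + 4·(-6.5000-0.8660i) = -23.0000-13.8563i

DFT(3x + 4y) = 3·X + 4·Y = [39, -23.0000+13.8563i, -25.9810i, -23, 25.9810i, -23.0000-13.8563i]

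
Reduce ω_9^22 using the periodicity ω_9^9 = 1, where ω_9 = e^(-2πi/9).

Since ω_9^9 = 1, powers reduce modulo 9.
22 mod 9 = 4
So ω_9^22 = ω_9^4 = e^(-2πi·4/9)

ω_9^22 = ω_9^4 = -0.9397-0.3420i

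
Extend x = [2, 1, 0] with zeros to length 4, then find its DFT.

Original 3-point DFT: [3, 1.5000-0.8660i, 1.5000+0.8660i]
Zero-padded 4-point DFT provides frequency interpolation.

DFT_4([x, 0, ...]) = [3, 2-1i, 1, 2+1i]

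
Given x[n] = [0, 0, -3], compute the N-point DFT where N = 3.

X[k] = Σ(n=0 to 2) x[n] · ω_3^(nk)
where ω_3 = e^(-2πi/3)

Computing each X[k]:
X[0] = -3
X[1] = 1.5000-2.5981i
X[2] = 1.5000+2.5981i

X = [-3, 1.5000-2.5981i, 1.5000+2.5981i]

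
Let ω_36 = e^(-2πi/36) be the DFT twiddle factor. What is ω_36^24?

ω_36^24 = e^(-2πi·24/36)
= cos(-2π·24/36) + i·sin(-2π·24/36)
= cos(-48π/36) + i·sin(-48π/36)

ω_36^24 = cos(-48π/36) + i·sin(-48π/36) = -0.5000+0.8660i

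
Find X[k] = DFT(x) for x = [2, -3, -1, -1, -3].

X[k] = Σ(n=0 to 4) x[n] · ω_5^(nk)
where ω_5 = e^(-2πi/5)

Computing each X[k]:
X[0] = -6
X[1] = 1.7639
X[2] = 6.2361
X[3] = 6.2361
X[4] = 1.7639

X = [-6, 1.7639, 6.2361, 6.2361, 1.7639]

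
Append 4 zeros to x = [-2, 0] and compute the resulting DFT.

Original 2-point DFT: [-2, -2]
Zero-padded 6-point DFT provides frequency interpolation.

DFT_6([x, 0, ...]) = [-2, -2, -2, -2, -2, -2]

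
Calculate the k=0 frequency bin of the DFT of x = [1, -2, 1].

X[0] = Σ(n=0 to 2) x[n] · ω_3^0 = Σ x[n]
= (1) + (-2) + (1)

X[0] = 0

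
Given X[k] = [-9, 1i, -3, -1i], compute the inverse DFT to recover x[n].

x[n] = (1/4) Σ(k=0 to 3) X[k] · e^(2πikn/4)

Computing each x[n]:
x[0] = -3
x[1] = -2
x[2] = -3
x[3] = -1

x = [-3, -2, -3, -1]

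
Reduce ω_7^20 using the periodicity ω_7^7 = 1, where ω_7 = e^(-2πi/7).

Since ω_7^7 = 1, powers reduce modulo 7.
20 mod 7 = 6
So ω_7^20 = ω_7^6 = e^(-2πi·6/7)

ω_7^20 = ω_7^6 = 0.6235+0.7818i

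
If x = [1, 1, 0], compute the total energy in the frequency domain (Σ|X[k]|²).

Parseval: Σ|x[n]|² = (1/N)Σ|X[k]|², so Σ|X[k]|² = N·Σ|x[n]|² = 3·2.0000

Σ|X[k]|² = N·Σ|x[n]|² = 3·2.0000 = 6.0000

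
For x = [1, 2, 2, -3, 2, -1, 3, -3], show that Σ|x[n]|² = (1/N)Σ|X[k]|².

Time domain:
Σ|x[n]|² = |1|² + |2|² + |2|² + |-3|² + |2|² + |-1|² + |3|² + |-3|² = 41.0000

Frequency domain:
(1/8)Σ|X[k]|² = (1/8)(|3|² + |1.1213-1.1213i|² + |-2-7i|² + |-3.1213-3.1213i|² + |13|² + |-3.1213+3.1213i|² + |-2+7i|² + |1.1213+1.1213i|²) = (1/8)·328.0000 = 41.0000

Both sides agree, confirming Parseval's theorem.

Σ|x[n]|² = (1/N)Σ|X[k]|² = 41.0000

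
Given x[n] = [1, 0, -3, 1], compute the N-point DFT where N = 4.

X[k] = Σ(n=0 to 3) x[n] · ω_4^(nk)
where ω_4 = e^(-2πi/4)

Computing each X[k]:
X[0] = -1
X[1] = 4+1i
X[2] = -3
X[3] = 4-1i

X = [-1, 4+1i, -3, 4-1i]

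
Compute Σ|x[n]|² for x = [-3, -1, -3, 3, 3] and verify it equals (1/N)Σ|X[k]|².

Time domain:
Σ|x[n]|² = |-3|² + |-1|² + |-3|² + |3|² + |3|² = 37.0000

Frequency domain:
(1/5)Σ|X[k]|² = (1/5)(|-1|² + |-2.3820+7.3309i|² + |-4.6180-3.3552i|² + |-4.6180+3.3552i|² + |-2.3820-7.3309i|²) = (1/5)·185.0000 = 37.0000

Both sides agree, confirming Parseval's theorem.

Σ|x[n]|² = (1/N)Σ|X[k]|² = 37.0000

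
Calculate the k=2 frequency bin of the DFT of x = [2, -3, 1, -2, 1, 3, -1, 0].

X[2] = Σ(n=0 to 7) x[n] · ω_8^(2n) where ω_8 = e^(-2πi/8)
= (2)·ω_8^0 + (-3)·ω_8^2 + (1)·ω_8^4 + (-2)·ω_8^6 + (1)·ω_8^8 + (3)·ω_8^10 + (-1)·ω_8^12 + (0)·ω_8^14

X[2] = 3-2i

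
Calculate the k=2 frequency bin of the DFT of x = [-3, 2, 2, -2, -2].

X[2] = Σ(n=0 to 4) x[n] · ω_5^(2n) where ω_5 = e^(-2πi/5)
= (-3)·ω_5^0 + (2)·ω_5^2 + (2)·ω_5^4 + (-2)·ω_5^6 + (-2)·ω_5^8

X[2] = -3.0000+1.4531i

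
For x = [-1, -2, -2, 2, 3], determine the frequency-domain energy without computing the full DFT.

Parseval: Σ|x[n]|² = (1/N)Σ|X[k]|², so Σ|X[k]|² = N·Σ|x[n]|² = 5·22.0000

Σ|X[k]|² = N·Σ|x[n]|² = 5·22.0000 = 110.0000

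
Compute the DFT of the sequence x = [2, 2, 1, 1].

X[k] = Σ(n=0 to 3) x[n] · ω_4^(nk)
where ω_4 = e^(-2πi/4)

Computing each X[k]:
X[0] = 6
X[1] = 1-1i
X[2] = 0
X[3] = 1+1i

X = [6, 1-1i, 0, 1+1i]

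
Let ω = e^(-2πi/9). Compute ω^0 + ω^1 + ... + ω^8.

Sum of all nth roots of unity equals 0 for n > 1 (geometric series with r ≠ 1).

0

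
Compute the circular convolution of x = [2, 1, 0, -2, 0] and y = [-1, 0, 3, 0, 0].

(x ⊛ y)[n] = Σ(m=0 to 4) x[m] · y[(n-m) mod 5]

Computing each output sample:
(x ⊛ y)[0] = -8
(x ⊛ y)[1] = -1
(x ⊛ y)[2] = 6
(x ⊛ y)[3] = 5
(x ⊛ y)[4] = 0

x ⊛ y = [-8, -1, 6, 5, 0]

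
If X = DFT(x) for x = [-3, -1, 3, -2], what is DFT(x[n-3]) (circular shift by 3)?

Time shift by 3: X_shifted[k] = ω_4^(3k) · X[k]
Shifted x = [-1, 3, -2, -3]

DFT(x[n-3]) = [-3, 1-6i, -3, 1+6i]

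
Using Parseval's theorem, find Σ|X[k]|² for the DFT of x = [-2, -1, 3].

Parseval: Σ|x[n]|² = (1/N)Σ|X[k]|², so Σ|X[k]|² = N·Σ|x[n]|² = 3·14.0000

Σ|X[k]|² = N·Σ|x[n]|² = 3·14.0000 = 42.0000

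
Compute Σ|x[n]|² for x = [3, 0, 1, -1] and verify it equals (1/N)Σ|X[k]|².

Time domain:
Σ|x[n]|² = |3|² + |0|² + |1|² + |-1|² = 11.0000

Frequency domain:
(1/4)Σ|X[k]|² = (1/4)(|3|² + |2-1i|² + |5|² + |2+1i|²) = (1/4)·44.0000 = 11.0000

Both sides agree, confirming Parseval's theorem.

Σ|x[n]|² = (1/N)Σ|X[k]|² = 11.0000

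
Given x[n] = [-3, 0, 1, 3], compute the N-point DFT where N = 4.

X[k] = Σ(n=0 to 3) x[n] · ω_4^(nk)
where ω_4 = e^(-2πi/4)

Computing each X[k]:
X[0] = 1
X[1] = -4+3i
X[2] = -5
X[3] = -4-3i

X = [1, -4+3i, -5, -4-3i]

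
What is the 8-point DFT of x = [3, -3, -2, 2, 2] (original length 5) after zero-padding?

Original 5-point DFT: [2, 2.6910+7.1064i, 3.8090-0.8653i, 3.8090+0.8653i, 2.6910-7.1064i]
Zero-padded 8-point DFT provides frequency interpolation.

DFT_8([x, 0, ...]) = [2, -2.5355+2.7071i, 7+5i, 4.5355-1.2929i, 4, 4.5355+1.2929i, 7-5i, -2.5355-2.7071i]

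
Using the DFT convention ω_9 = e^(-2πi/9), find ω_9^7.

ω_9^7 = e^(-2πi·7/9)
= cos(-2π·7/9) + i·sin(-2π·7/9)
= cos(-14π/9) + i·sin(-14π/9)

ω_9^7 = cos(-14π/9) + i·sin(-14π/9) = 0.1736+0.9848i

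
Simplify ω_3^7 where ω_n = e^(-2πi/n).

Since ω_3^3 = 1, powers reduce modulo 3.
7 mod 3 = 1
So ω_3^7 = ω_3^1 = e^(-2πi·1/3)

ω_3^7 = ω_3^1 = -0.5000-0.8660i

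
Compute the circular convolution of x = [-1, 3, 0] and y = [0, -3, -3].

(x ⊛ y)[n] = Σ(m=0 to 2) x[m] · y[(n-m) mod 3]

Computing each output sample:
(x ⊛ y)[0] = -9
(x ⊛ y)[1] = 3
(x ⊛ y)[2] = -6

x ⊛ y = [-9, 3, -6]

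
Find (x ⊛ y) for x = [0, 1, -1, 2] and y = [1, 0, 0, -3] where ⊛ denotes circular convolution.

(x ⊛ y)[n] = Σ(m=0 to 3) x[m] · y[(n-m) mod 4]

Computing each output sample:
(x ⊛ y)[0] = -3
(x ⊛ y)[1] = 4
(x ⊛ y)[2] = -7
(x ⊛ y)[3] = 2

x ⊛ y = [-3, 4, -7, 2]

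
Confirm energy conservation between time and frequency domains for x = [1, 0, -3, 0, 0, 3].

Time domain:
Σ|x[n]|² = |1|² + |0|² + |-3|² + |0|² + |0|² + |3|² = 19.0000

Frequency domain:
(1/6)Σ|X[k]|² = (1/6)(|1|² + |4.0000+5.1962i|² + |1|² + |-5|² + |1|² + |4.0000-5.1962i|²) = (1/6)·114.0000 = 19.0000

Both sides agree, confirming Parseval's theorem.

Σ|x[n]|² = (1/N)Σ|X[k]|² = 19.0000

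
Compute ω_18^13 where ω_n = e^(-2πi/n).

ω_18^13 = e^(-2πi·13/18)
= cos(-2π·13/18) + i·sin(-2π·13/18)
= cos(-26π/18) + i·sin(-26π/18)

ω_18^13 = cos(-26π/18) + i·sin(-26π/18) = -0.1736+0.9848i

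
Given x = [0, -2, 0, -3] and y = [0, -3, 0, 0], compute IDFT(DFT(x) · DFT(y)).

(x ⊛ y)[n] = Σ(m=0 to 3) x[m] · y[(n-m) mod 4]

Computing each output sample:
(x ⊛ y)[0] = 9
(x ⊛ y)[1] = 0
(x ⊛ y)[2] = 6
(x ⊛ y)[3] = 0

x ⊛ y = [9, 0, 6, 0]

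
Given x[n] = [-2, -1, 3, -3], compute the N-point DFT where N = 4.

X[k] = Σ(n=0 to 3) x[n] · ω_4^(nk)
where ω_4 = e^(-2πi/4)

Computing each X[k]:
X[0] = -3
X[1] = -5-2i
X[2] = 5
X[3] = -5+2i

X = [-3, -5-2i, 5, -5+2i]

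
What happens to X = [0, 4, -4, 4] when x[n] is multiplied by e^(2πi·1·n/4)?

Modulation property: DFT(ω_4^(-1n)·x[n]) = X[(k-1) mod 4], so circularly shift X by 1 positions.

X[k-1] = [4, 0, 4, -4]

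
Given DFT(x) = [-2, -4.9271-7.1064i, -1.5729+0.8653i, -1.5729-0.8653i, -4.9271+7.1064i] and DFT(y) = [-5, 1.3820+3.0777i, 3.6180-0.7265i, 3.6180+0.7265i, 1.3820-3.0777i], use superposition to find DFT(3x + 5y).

By linearity: DFT(3x + 5y) = 3·DFT(x) + 5·DFT(y)
= 3·[-2, -4.9271-7.1064i, -1.5729+0.8653i, -1.5729-0.8653i, -4.9271+7.1064i] + 5·[-5, 1.3820+3.0777i, 3.6180-0.7265i, 3.6180+0.7265i, 1.3820-3.0777i]

Computing element-wise:
Z[0] = 3·(-2) + 5·(-5) = -31
Z[1] = 3·(-4.9271-7.1064i) + 5·(1.3820+3.0777i) = -7.8713-5.9307i
Z[2] = 3·(-1.5729+0.8653i) + 5·(3.6180-0.7265i) = 13.3713-1.0366i
Z[3] = 3·(-1.5729-0.8653i) + 5·(3.6180+0.7265i) = 13.3713+1.0366i
Z[4] = 3·(-4.9271+7.1064i) + 5·(1.3820-3.0777i) = -7.8713+5.9307i

DFT(3x + 5y) = 3·X + 5·Y = [-31, -7.8713-5.9307i, 13.3713-1.0366i, 13.3713+1.0366i, -7.8713+5.9307i]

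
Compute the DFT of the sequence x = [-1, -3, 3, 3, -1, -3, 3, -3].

X[k] = Σ(n=0 to 7) x[n] · ω_8^(nk)
where ω_8 = e^(-2πi/8)

Computing each X[k]:
X[0] = -2
X[1] = -4.2426-4.2426i
X[2] = -8+6i
X[3] = 4.2426-4.2426i
X[4] = 10
X[5] = 4.2426+4.2426i
X[6] = -8-6i
X[7] = -4.2426+4.2426i

X = [-2, -4.2426-4.2426i, -8+6i, 4.2426-4.2426i, 10, 4.2426+4.2426i, -8-6i, -4.2426+4.2426i]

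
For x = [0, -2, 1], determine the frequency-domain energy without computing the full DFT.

Parseval: Σ|x[n]|² = (1/N)Σ|X[k]|², so Σ|X[k]|² = N·Σ|x[n]|² = 3·5.0000

Σ|X[k]|² = N·Σ|x[n]|² = 3·5.0000 = 15.0000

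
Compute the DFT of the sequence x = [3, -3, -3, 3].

X[k] = Σ(n=0 to 3) x[n] · ω_4^(nk)
where ω_4 = e^(-2πi/4)

Computing each X[k]:
X[0] = 0
X[1] = 6+6i
X[2] = 0
X[3] = 6-6i

X = [0, 6+6i, 0, 6-6i]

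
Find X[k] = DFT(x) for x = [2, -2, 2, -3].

X[k] = Σ(n=0 to 3) x[n] · ω_4^(nk)
where ω_4 = e^(-2πi/4)

Computing each X[k]:
X[0] = -1
X[1] = -1i
X[2] = 9
X[3] = 1i

X = [-1, -1i, 9, 1i]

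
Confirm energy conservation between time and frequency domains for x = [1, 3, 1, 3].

Time domain:
Σ|x[n]|² = |1|² + |3|² + |1|² + |3|² = 20.0000

Frequency domain:
(1/4)Σ|X[k]|² = (1/4)(|8|² + |0|² + |-4|² + |0|²) = (1/4)·80.0000 = 20.0000

Both sides agree, confirming Parseval's theorem.

Σ|x[n]|² = (1/N)Σ|X[k]|² = 20.0000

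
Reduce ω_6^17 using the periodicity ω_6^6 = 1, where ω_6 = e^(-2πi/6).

Since ω_6^6 = 1, powers reduce modulo 6.
17 mod 6 = 5
So ω_6^17 = ω_6^5 = e^(-2πi·5/6)

ω_6^17 = ω_6^5 = 0.5000+0.8660i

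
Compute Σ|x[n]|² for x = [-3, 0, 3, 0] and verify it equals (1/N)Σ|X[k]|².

Time domain:
Σ|x[n]|² = |-3|² + |0|² + |3|² + |0|² = 18.0000

Frequency domain:
(1/4)Σ|X[k]|² = (1/4)(|0|² + |-6|² + |0|² + |-6|²) = (1/4)·72.0000 = 18.0000

Both sides agree, confirming Parseval's theorem.

Σ|x[n]|² = (1/N)Σ|X[k]|² = 18.0000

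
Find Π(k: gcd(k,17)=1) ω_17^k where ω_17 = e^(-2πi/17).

The primitive 17th roots of unity are ω_17^k for k coprime to 17: k ∈ {1, 2, 3, 4, 5, 6, 7, 8, 9, 10, 11, 12, 13, 14, 15, 16}
Their product equals the constant term of the cyclotomic polynomial Φ_17(x) up to sign.
For n ≥ 3, the product of all primitive nth roots of unity is 1. (For n=1 it is 1; for n=2 it is -1.)

1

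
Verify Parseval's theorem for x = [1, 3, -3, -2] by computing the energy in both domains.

Time domain:
Σ|x[n]|² = |1|² + |3|² + |-3|² + |-2|² = 23.0000

Frequency domain:
(1/4)Σ|X[k]|² = (1/4)(|-1|² + |4-5i|² + |-3|² + |4+5i|²) = (1/4)·92.0000 = 23.0000

Both sides agree, confirming Parseval's theorem.

Σ|x[n]|² = (1/N)Σ|X[k]|² = 23.0000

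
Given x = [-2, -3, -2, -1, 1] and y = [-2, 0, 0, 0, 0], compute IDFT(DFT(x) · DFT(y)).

(x ⊛ y)[n] = Σ(m=0 to 4) x[m] · y[(n-m) mod 5]

Computing each output sample:
(x ⊛ y)[0] = 4
(x ⊛ y)[1] = 6
(x ⊛ y)[2] = 4
(x ⊛ y)[3] = 2
(x ⊛ y)[4] = -2

x ⊛ y = [4, 6, 4, 2, -2]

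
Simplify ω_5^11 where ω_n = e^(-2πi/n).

Since ω_5^5 = 1, powers reduce modulo 5.
11 mod 5 = 1
So ω_5^11 = ω_5^1 = e^(-2πi·1/5)

ω_5^11 = ω_5^1 = 0.3090-0.9511i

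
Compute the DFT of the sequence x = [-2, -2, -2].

X[k] = Σ(n=0 to 2) x[n] · ω_3^(nk)
where ω_3 = e^(-2πi/3)

Computing each X[k]:
X[0] = -6
X[1] = 0
X[2] = 0

X = [-6, 0, 0]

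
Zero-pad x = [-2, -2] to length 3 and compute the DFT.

Original 2-point DFT: [-4, 0]
Zero-padded 3-point DFT provides frequency interpolation.

DFT_3([x, 0, ...]) = [-4, -1.0000+1.7321i, -1.0000-1.7321i]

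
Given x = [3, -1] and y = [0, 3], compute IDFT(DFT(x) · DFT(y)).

(x ⊛ y)[n] = Σ(m=0 to 1) x[m] · y[(n-m) mod 2]

Computing each output sample:
(x ⊛ y)[0] = -3
(x ⊛ y)[1] = 9

x ⊛ y = [-3, 9]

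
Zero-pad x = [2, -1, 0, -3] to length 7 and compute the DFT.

Original 4-point DFT: [-2, 2-2i, 6, 2+2i]
Zero-padded 7-point DFT provides frequency interpolation.

DFT_7([x, 0, ...]) = [-2, 4.0794+2.0835i, 0.3521-1.3706i, 3.5685+3.3587i, 3.5685-3.3587i, 0.3521+1.3706i, 4.0794-2.0835i]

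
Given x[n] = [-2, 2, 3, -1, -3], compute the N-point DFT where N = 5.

X[k] = Σ(n=0 to 4) x[n] · ω_5^(nk)
where ω_5 = e^(-2πi/5)

Computing each X[k]:
X[0] = -1
X[1] = -3.9271-7.1064i
X[2] = -0.5729+0.8653i
X[3] = -0.5729-0.8653i
X[4] = -3.9271+7.1064i

X = [-1, -3.9271-7.1064i, -0.5729+0.8653i, -0.5729-0.8653i, -3.9271+7.1064i]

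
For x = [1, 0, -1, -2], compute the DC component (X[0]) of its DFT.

X[0] = Σ(n=0 to 3) x[n] · ω_4^0 = Σ x[n]
= (1) + (0) + (-1) + (-2)

X[0] = -2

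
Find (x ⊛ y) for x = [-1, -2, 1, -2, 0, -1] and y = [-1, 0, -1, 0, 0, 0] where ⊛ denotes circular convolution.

(x ⊛ y)[n] = Σ(m=0 to 5) x[m] · y[(n-m) mod 6]

Computing each output sample:
(x ⊛ y)[0] = 1
(x ⊛ y)[1] = 3
(x ⊛ y)[2] = 0
(x ⊛ y)[3] = 4
(x ⊛ y)[4] = -1
(x ⊛ y)[5] = 3

x ⊛ y = [1, 3, 0, 4, -1, 3]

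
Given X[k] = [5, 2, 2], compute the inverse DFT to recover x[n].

x[n] = (1/3) Σ(k=0 to 2) X[k] · e^(2πikn/3)

Computing each x[n]:
x[0] = 3
x[1] = 1
x[2] = 1

x = [3, 1, 1]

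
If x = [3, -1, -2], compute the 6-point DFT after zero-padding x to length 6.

Original 3-point DFT: [0, 4.5000-0.8660i, 4.5000+0.8660i]
Zero-padded 6-point DFT provides frequency interpolation.

DFT_6([x, 0, ...]) = [0, 3.5000+2.5981i, 4.5000-0.8660i, 2, 4.5000+0.8660i, 3.5000-2.5981i]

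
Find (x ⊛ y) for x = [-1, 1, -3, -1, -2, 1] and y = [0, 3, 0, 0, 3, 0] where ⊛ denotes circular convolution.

(x ⊛ y)[n] = Σ(m=0 to 5) x[m] · y[(n-m) mod 6]

Computing each output sample:
(x ⊛ y)[0] = -6
(x ⊛ y)[1] = -6
(x ⊛ y)[2] = -3
(x ⊛ y)[3] = -6
(x ⊛ y)[4] = -6
(x ⊛ y)[5] = -3

x ⊛ y = [-6, -6, -3, -6, -6, -3]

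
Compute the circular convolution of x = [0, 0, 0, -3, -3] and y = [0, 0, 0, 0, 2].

(x ⊛ y)[n] = Σ(m=0 to 4) x[m] · y[(n-m) mod 5]

Computing each output sample:
(x ⊛ y)[0] = 0
(x ⊛ y)[1] = 0
(x ⊛ y)[2] = -6
(x ⊛ y)[3] = -6
(x ⊛ y)[4] = 0

x ⊛ y = [0, 0, -6, -6, 0]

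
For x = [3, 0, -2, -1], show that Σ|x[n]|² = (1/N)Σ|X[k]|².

Time domain:
Σ|x[n]|² = |3|² + |0|² + |-2|² + |-1|² = 14.0000

Frequency domain:
(1/4)Σ|X[k]|² = (1/4)(|0|² + |5-1i|² + |2|² + |5+1i|²) = (1/4)·56.0000 = 14.0000

Both sides agree, confirming Parseval's theorem.

Σ|x[n]|² = (1/N)Σ|X[k]|² = 14.0000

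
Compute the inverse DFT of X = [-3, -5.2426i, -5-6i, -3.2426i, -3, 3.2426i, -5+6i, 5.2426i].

x[n] = (1/8) Σ(k=0 to 7) X[k] · e^(2πikn/8)

Computing each x[n]:
x[0] = -2
x[1] = 3
x[2] = 1
x[3] = 0
x[4] = -2
x[5] = 0
x[6] = 0
x[7] = -3

x = [-2, 3, 1, 0, -2, 0, 0, -3]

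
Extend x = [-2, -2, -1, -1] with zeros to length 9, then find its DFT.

Original 4-point DFT: [-6, -1+1i, 0, -1-1i]
Zero-padded 9-point DFT provides frequency interpolation.

DFT_9([x, 0, ...]) = [-6, -3.2057+3.1364i, -0.9076+1.4456i, -1.5000+0.8660i, -0.3867+0.9073i, -0.3867-0.9073i, -1.5000-0.8660i, -0.9076-1.4456i, -3.2057-3.1364i]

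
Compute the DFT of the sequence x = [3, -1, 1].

X[k] = Σ(n=0 to 2) x[n] · ω_3^(nk)
where ω_3 = e^(-2πi/3)

Computing each X[k]:
X[0] = 3
X[1] = 3.0000+1.7321i
X[2] = 3.0000-1.7321i

X = [3, 3.0000+1.7321i, 3.0000-1.7321i]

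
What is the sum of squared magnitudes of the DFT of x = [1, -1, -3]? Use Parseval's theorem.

Parseval: Σ|x[n]|² = (1/N)Σ|X[k]|², so Σ|X[k]|² = N·Σ|x[n]|² = 3·11.0000

Σ|X[k]|² = N·Σ|x[n]|² = 3·11.0000 = 33.0000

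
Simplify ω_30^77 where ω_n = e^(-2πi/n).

Since ω_30^30 = 1, powers reduce modulo 30.
77 mod 30 = 17
So ω_30^77 = ω_30^17 = e^(-2πi·17/30)

ω_30^77 = ω_30^17 = -0.9135+0.4067i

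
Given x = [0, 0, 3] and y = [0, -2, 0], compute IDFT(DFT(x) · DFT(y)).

(x ⊛ y)[n] = Σ(m=0 to 2) x[m] · y[(n-m) mod 3]

Computing each output sample:
(x ⊛ y)[0] = -6
(x ⊛ y)[1] = 0
(x ⊛ y)[2] = 0

x ⊛ y = [-6, 0, 0]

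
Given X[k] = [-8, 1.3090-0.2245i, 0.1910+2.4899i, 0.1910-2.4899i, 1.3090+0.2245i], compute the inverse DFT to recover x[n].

x[n] = (1/5) Σ(k=0 to 4) X[k] · e^(2πikn/5)

Computing each x[n]:
x[0] = -1
x[1] = -2
x[2] = -1
x[3] = -3
x[4] = -1

x = [-1, -2, -1, -3, -1]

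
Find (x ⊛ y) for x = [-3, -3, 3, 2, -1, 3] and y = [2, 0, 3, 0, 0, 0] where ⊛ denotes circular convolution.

(x ⊛ y)[n] = Σ(m=0 to 5) x[m] · y[(n-m) mod 6]

Computing each output sample:
(x ⊛ y)[0] = -9
(x ⊛ y)[1] = 3
(x ⊛ y)[2] = -3
(x ⊛ y)[3] = -5
(x ⊛ y)[4] = 7
(x ⊛ y)[5] = 12

x ⊛ y = [-9, 3, -3, -5, 7, 12]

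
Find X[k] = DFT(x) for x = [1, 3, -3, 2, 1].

X[k] = Σ(n=0 to 4) x[n] · ω_5^(nk)
where ω_5 = e^(-2πi/5)

Computing each X[k]:
X[0] = 4
X[1] = 3.0451+1.0368i
X[2] = -2.5451-5.9309i
X[3] = -2.5451+5.9309i
X[4] = 3.0451-1.0368i

X = [4, 3.0451+1.0368i, -2.5451-5.9309i, -2.5451+5.9309i, 3.0451-1.0368i]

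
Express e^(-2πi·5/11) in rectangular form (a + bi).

ω_11^5 = e^(-2πi·5/11)
= cos(-2π·5/11) + i·sin(-2π·5/11)
= cos(-10π/11) + i·sin(-10π/11)

ω_11^5 = cos(-10π/11) + i·sin(-10π/11) = -0.9595-0.2817i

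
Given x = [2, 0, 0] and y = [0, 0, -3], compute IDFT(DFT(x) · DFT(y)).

(x ⊛ y)[n] = Σ(m=0 to 2) x[m] · y[(n-m) mod 3]

Computing each output sample:
(x ⊛ y)[0] = 0
(x ⊛ y)[1] = 0
(x ⊛ y)[2] = -6

x ⊛ y = [0, 0, -6]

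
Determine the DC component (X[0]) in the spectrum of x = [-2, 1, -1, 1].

X[0] = Σ(n=0 to 3) x[n] · ω_4^0 = Σ x[n]
= (-2) + (1) + (-1) + (1)

X[0] = -1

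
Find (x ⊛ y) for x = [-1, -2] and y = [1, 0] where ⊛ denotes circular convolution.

(x ⊛ y)[n] = Σ(m=0 to 1) x[m] · y[(n-m) mod 2]

Computing each output sample:
(x ⊛ y)[0] = -1
(x ⊛ y)[1] = -2

x ⊛ y = [-1, -2]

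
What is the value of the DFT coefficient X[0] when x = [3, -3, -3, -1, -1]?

X[0] = Σ(n=0 to 4) x[n] · ω_5^0 = Σ x[n]
= (3) + (-3) + (-3) + (-1) + (-1)

X[0] = -5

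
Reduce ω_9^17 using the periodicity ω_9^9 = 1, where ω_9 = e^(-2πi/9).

Since ω_9^9 = 1, powers reduce modulo 9.
17 mod 9 = 8
So ω_9^17 = ω_9^8 = e^(-2πi·8/9)

ω_9^17 = ω_9^8 = 0.7660+0.6428i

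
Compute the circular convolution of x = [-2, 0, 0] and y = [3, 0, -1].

(x ⊛ y)[n] = Σ(m=0 to 2) x[m] · y[(n-m) mod 3]

Computing each output sample:
(x ⊛ y)[0] = -6
(x ⊛ y)[1] = 0
(x ⊛ y)[2] = 2

x ⊛ y = [-6, 0, 2]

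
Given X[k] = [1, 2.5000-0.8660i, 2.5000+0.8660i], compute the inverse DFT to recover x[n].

x[n] = (1/3) Σ(k=0 to 2) X[k] · e^(2πikn/3)

Computing each x[n]:
x[0] = 2
x[1] = 0
x[2] = -1

x = [2, 0, -1]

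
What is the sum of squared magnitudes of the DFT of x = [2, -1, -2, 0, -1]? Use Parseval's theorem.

Parseval: Σ|x[n]|² = (1/N)Σ|X[k]|², so Σ|X[k]|² = N·Σ|x[n]|² = 5·10.0000

Σ|X[k]|² = N·Σ|x[n]|² = 5·10.0000 = 50.0000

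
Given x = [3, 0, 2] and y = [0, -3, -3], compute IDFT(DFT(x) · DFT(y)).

(x ⊛ y)[n] = Σ(m=0 to 2) x[m] · y[(n-m) mod 3]

Computing each output sample:
(x ⊛ y)[0] = -6
(x ⊛ y)[1] = -15
(x ⊛ y)[2] = -9

x ⊛ y = [-6, -15, -9]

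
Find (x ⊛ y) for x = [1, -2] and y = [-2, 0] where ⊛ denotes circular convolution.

(x ⊛ y)[n] = Σ(m=0 to 1) x[m] · y[(n-m) mod 2]

Computing each output sample:
(x ⊛ y)[0] = -2
(x ⊛ y)[1] = 4

x ⊛ y = [-2, 4]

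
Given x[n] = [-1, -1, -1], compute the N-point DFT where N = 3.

X[k] = Σ(n=0 to 2) x[n] · ω_3^(nk)
where ω_3 = e^(-2πi/3)

Computing each X[k]:
X[0] = -3
X[1] = 0
X[2] = 0

X = [-3, 0, 0]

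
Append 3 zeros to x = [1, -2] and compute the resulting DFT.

Original 2-point DFT: [-1, 3]
Zero-padded 5-point DFT provides frequency interpolation.

DFT_5([x, 0, ...]) = [-1, 0.3820+1.9021i, 2.6180+1.1756i, 2.6180-1.1756i, 0.3820-1.9021i]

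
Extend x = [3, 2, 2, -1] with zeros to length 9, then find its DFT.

Original 4-point DFT: [6, 1-3i, 4, 1+3i]
Zero-padded 9-point DFT provides frequency interpolation.

DFT_9([x, 0, ...]) = [6, 5.3794-2.3892i, 1.9679-3.5197i, 0, 3.1527+1.4676i, 3.1527-1.4676i, 0, 1.9679+3.5197i, 5.3794+2.3892i]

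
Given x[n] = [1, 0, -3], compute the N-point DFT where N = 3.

X[k] = Σ(n=0 to 2) x[n] · ω_3^(nk)
where ω_3 = e^(-2πi/3)

Computing each X[k]:
X[0] = -2
X[1] = 2.5000-2.5981i
X[2] = 2.5000+2.5981i

X = [-2, 2.5000-2.5981i, 2.5000+2.5981i]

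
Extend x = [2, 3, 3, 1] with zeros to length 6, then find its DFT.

Original 4-point DFT: [9, -1-2i, 1, -1+2i]
Zero-padded 6-point DFT provides frequency interpolation.

DFT_6([x, 0, ...]) = [9, 1.0000-5.1962i, 0, 1, 0, 1.0000+5.1962i]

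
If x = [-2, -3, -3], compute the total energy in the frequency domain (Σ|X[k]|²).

Parseval: Σ|x[n]|² = (1/N)Σ|X[k]|², so Σ|X[k]|² = N·Σ|x[n]|² = 3·22.0000

Σ|X[k]|² = N·Σ|x[n]|² = 3·22.0000 = 66.0000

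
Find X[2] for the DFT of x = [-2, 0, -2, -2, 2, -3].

X[2] = Σ(n=0 to 5) x[n] · ω_6^(2n) where ω_6 = e^(-2πi/6)
= (-2)·ω_6^0 + (0)·ω_6^2 + (-2)·ω_6^4 + (-2)·ω_6^6 + (2)·ω_6^8 + (-3)·ω_6^10

X[2] = -2.5000-6.0622i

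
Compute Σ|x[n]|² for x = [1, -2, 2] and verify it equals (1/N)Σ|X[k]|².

Time domain:
Σ|x[n]|² = |1|² + |-2|² + |2|² = 9.0000

Frequency domain:
(1/3)Σ|X[k]|² = (1/3)(|1|² + |1.0000+3.4641i|² + |1.0000-3.4641i|²) = (1/3)·27.0000 = 9.0000

Both sides agree, confirming Parseval's theorem.

Σ|x[n]|² = (1/N)Σ|X[k]|² = 9.0000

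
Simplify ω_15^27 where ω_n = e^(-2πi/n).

Since ω_15^15 = 1, powers reduce modulo 15.
27 mod 15 = 12
So ω_15^27 = ω_15^12 = e^(-2πi·12/15)

ω_15^27 = ω_15^12 = 0.3090+0.9511i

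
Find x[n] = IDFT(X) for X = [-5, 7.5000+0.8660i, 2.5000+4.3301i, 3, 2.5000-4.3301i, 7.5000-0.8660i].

x[n] = (1/6) Σ(k=0 to 5) X[k] · e^(2πikn/6)

Computing each x[n]:
x[0] = 3
x[1] = -2
x[2] = -1
x[3] = -3
x[4] = -3
x[5] = 1

x = [3, -2, -1, -3, -3, 1]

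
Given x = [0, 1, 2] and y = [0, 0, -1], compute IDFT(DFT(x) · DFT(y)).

(x ⊛ y)[n] = Σ(m=0 to 2) x[m] · y[(n-m) mod 3]

Computing each output sample:
(x ⊛ y)[0] = -1
(x ⊛ y)[1] = -2
(x ⊛ y)[2] = 0

x ⊛ y = [-1, -2, 0]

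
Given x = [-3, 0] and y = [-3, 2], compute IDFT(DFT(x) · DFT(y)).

(x ⊛ y)[n] = Σ(m=0 to 1) x[m] · y[(n-m) mod 2]

Computing each output sample:
(x ⊛ y)[0] = 9
(x ⊛ y)[1] = -6

x ⊛ y = [9, -6]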